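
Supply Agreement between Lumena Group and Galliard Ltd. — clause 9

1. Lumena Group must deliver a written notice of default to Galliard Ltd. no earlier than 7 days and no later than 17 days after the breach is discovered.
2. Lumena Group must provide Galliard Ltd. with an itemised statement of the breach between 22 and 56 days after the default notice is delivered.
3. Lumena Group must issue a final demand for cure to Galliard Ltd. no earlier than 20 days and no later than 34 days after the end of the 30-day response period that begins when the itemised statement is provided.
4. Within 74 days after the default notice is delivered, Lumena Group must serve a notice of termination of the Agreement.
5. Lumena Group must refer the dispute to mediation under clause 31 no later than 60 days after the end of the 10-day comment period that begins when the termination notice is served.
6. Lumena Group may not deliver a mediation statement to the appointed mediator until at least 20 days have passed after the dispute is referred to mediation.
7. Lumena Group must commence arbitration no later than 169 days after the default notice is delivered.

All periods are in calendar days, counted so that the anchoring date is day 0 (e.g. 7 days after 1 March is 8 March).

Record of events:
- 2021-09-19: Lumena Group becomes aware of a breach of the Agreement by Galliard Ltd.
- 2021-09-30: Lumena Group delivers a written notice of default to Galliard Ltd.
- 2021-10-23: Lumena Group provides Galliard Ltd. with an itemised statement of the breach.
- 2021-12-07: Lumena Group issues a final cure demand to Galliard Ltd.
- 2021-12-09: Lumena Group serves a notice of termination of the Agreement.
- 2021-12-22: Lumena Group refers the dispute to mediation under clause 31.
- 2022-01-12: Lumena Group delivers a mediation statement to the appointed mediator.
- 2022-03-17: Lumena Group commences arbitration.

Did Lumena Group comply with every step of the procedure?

(1) the permitted window runs from 2021-09-19 + 7 = 2021-09-26 to 2021-09-19 + 17 = 2021-10-06; done 2021-09-30, which is between those dates.
(2) the permitted window runs from 2021-09-30 + 22 = 2021-10-22 to 2021-09-30 + 56 = 2021-11-25; done 2021-10-23, which is between those dates.
(3) the permitted window runs from 2021-11-22 + 20 = 2021-12-12 to 2021-11-22 + 34 = 2021-12-26; done 2021-12-07 — 5 days before the window opened.

No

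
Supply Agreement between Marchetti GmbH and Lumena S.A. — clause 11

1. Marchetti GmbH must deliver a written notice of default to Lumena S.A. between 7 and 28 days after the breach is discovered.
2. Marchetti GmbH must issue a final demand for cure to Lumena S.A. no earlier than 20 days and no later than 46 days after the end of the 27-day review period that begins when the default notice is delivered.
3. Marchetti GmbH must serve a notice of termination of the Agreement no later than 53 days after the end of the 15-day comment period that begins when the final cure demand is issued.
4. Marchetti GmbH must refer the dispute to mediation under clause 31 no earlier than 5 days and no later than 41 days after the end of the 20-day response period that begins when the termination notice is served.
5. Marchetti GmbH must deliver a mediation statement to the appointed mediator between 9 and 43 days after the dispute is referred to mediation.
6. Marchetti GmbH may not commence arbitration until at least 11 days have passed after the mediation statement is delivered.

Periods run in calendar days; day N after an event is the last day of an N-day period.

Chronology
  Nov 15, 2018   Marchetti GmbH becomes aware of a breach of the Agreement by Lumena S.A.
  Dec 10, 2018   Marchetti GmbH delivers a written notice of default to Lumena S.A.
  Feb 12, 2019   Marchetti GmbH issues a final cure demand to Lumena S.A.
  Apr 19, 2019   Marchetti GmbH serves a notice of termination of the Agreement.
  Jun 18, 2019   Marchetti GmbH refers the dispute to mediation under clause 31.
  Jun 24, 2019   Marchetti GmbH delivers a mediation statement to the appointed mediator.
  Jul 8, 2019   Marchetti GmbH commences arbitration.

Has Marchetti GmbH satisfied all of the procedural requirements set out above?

No

(1) the permitted window runs from Nov 15, 2018 + 7 = Nov 22, 2018 to Nov 15, 2018 + 28 = Dec 13, 2018; done Dec 10, 2018, which is between those dates.
(2) the permitted window runs from Jan 6, 2019 + 20 = Jan 26, 2019 to Jan 6, 2019 + 46 = Feb 21, 2019; done Feb 12, 2019 — within the window.
(3) due by Feb 27, 2019 + 53 days = Apr 21, 2019; completed Apr 19, 2019, before the deadline.
(4) the permitted window runs from May 9, 2019 + 5 = May 14, 2019 to May 9, 2019 + 41 = Jun 19, 2019; Jun 18, 2019 falls inside that range.
(5) the permitted window runs from Jun 18, 2019 + 9 = Jun 27, 2019 to Jun 18, 2019 + 43 = Jul 31, 2019; done Jun 24, 2019 — 3 days before the window opened.
That is the first point of non-compliance.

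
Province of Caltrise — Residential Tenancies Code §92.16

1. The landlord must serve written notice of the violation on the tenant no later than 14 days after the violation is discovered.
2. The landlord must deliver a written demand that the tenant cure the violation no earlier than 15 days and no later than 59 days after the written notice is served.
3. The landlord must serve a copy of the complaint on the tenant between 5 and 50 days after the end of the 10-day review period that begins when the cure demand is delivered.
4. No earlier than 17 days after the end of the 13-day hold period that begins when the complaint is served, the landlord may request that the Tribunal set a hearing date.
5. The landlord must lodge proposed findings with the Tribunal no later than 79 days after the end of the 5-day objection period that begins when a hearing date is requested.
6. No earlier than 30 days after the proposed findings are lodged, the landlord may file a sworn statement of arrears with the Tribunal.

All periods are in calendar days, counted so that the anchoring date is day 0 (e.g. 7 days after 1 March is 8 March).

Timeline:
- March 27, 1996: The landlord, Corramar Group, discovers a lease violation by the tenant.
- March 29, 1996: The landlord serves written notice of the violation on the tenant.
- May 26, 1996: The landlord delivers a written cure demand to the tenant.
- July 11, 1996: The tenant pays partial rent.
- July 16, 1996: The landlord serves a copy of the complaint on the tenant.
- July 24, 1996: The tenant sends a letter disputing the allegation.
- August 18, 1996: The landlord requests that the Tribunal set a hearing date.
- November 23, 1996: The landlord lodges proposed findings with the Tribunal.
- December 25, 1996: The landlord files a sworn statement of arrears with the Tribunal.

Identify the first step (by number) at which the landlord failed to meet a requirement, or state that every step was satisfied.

Step 1: 14 days after March 27, 1996 (when the violation is discovered) is April 10, 1996; completed March 29, 1996, before the deadline.
Step 2: the window is 15–59 days after March 29, 1996 (when the written notice is served), so April 13, 1996 through May 27, 1996; done May 26, 1996 — within the window.
Step 3: the window is 5–50 days after June 5, 1996 (end of the 10-day review period, which began when the cure demand is delivered on May 26, 1996), so June 10, 1996 through July 25, 1996; done July 16, 1996 — within the window.
Step 4: the earliest permitted date is 17 days after July 29, 1996 (end of the 13-day hold period, which began when the complaint is served on July 16, 1996), i.e. August 15, 1996; August 18, 1996 is on or after that date.
Step 5: 79 days after August 23, 1996 (end of the 5-day objection period, which began when a hearing date is requested on August 18, 1996) is November 10, 1996; done November 23, 1996 — 13 days late.

Step 5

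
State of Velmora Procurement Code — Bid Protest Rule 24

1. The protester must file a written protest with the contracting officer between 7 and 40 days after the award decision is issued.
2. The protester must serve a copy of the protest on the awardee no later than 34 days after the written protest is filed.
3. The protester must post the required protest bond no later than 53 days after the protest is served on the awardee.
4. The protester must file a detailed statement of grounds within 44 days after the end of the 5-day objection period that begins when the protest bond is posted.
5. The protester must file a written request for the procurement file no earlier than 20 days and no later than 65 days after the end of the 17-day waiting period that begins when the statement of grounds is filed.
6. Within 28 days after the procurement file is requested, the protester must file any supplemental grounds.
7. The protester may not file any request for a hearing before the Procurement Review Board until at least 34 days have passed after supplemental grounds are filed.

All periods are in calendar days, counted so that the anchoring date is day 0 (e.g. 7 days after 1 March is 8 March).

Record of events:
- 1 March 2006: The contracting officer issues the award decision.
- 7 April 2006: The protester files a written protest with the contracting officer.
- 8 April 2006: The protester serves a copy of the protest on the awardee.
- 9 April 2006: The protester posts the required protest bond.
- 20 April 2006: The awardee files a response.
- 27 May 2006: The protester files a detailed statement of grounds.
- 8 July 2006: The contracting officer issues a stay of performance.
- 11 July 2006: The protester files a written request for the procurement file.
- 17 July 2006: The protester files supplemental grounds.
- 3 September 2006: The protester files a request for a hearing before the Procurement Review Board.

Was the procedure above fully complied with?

Step 1 — 7 and 40 days from 1 March 2006 (when the award decision is issued) are 8 March 2006 and 10 April 2006 respectively; done 7 April 2006 — within the window.
Step 2 — counting 34 days from 7 April 2006 (when the written protest is filed) gives a deadline of 11 May 2006; done 8 April 2006 — timely.
Step 3 — counting 53 days from 8 April 2006 (when the protest is served on the awardee) gives a deadline of 31 May 2006; completed 9 April 2006, before the deadline.
Step 4 — counting 44 days from 14 April 2006 (end of the 5-day objection period, which began when the protest bond is posted on 9 April 2006) gives a deadline of 28 May 2006; done 27 May 2006 — timely.
Step 5 — 20 and 65 days from 13 June 2006 (end of the 17-day waiting period, which began when the statement of grounds is filed on 27 May 2006) are 3 July 2006 and 17 August 2006 respectively; done 11 July 2006 — within the window.
Step 6 — counting 28 days from 11 July 2006 (when the procurement file is requested) gives a deadline of 8 August 2006; done 17 July 2006 — timely.
Step 7 — must wait 34 days from 17 July 2006 (when supplemental grounds are filed), so not before 20 August 2006; 3 September 2006 is on or after that date.

Yes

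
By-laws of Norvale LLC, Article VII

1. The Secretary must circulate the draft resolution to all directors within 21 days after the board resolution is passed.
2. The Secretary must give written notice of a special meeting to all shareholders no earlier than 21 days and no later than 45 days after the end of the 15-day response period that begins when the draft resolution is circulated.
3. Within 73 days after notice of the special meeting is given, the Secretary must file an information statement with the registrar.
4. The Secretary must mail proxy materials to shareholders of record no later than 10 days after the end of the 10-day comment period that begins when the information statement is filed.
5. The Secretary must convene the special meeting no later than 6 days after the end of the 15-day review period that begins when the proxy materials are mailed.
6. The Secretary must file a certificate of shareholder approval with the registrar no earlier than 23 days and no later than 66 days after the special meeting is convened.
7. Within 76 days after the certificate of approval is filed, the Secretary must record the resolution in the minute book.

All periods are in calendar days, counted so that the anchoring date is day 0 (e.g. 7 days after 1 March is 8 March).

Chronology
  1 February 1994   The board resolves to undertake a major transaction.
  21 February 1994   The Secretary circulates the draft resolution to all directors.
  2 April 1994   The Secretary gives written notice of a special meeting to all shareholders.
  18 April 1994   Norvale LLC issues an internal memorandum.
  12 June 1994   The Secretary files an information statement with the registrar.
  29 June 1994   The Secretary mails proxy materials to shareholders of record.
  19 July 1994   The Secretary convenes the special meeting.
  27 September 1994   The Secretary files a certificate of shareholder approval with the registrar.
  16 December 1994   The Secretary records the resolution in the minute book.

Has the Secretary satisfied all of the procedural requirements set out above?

No

Step 1 — counting 21 days from 1 February 1994 (when the board resolution is passed) gives a deadline of 22 February 1994; done 21 February 1994 — timely.
Step 2 — 21 and 45 days from 8 March 1994 (end of the 15-day response period, which began when the draft resolution is circulated on 21 February 1994) are 29 March 1994 and 22 April 1994 respectively; 2 April 1994 falls inside that range.
Step 3 — counting 73 days from 2 April 1994 (when notice of the special meeting is given) gives a deadline of 14 June 1994; 12 June 1994 is within that limit.
Step 4 — counting 10 days from 22 June 1994 (end of the 10-day comment period, which began when the information statement is filed on 12 June 1994) gives a deadline of 2 July 1994; 29 June 1994 is within that limit.
Step 5 — counting 6 days from 14 July 1994 (end of the 15-day review period, which began when the proxy materials are mailed on 29 June 1994) gives a deadline of 20 July 1994; 19 July 1994 is within that limit.
Step 6 — 23 and 66 days from 19 July 1994 (when the special meeting is convened) are 11 August 1994 and 23 September 1994 respectively; done 27 September 1994 — 4 days after the window closed.
The analysis stops there.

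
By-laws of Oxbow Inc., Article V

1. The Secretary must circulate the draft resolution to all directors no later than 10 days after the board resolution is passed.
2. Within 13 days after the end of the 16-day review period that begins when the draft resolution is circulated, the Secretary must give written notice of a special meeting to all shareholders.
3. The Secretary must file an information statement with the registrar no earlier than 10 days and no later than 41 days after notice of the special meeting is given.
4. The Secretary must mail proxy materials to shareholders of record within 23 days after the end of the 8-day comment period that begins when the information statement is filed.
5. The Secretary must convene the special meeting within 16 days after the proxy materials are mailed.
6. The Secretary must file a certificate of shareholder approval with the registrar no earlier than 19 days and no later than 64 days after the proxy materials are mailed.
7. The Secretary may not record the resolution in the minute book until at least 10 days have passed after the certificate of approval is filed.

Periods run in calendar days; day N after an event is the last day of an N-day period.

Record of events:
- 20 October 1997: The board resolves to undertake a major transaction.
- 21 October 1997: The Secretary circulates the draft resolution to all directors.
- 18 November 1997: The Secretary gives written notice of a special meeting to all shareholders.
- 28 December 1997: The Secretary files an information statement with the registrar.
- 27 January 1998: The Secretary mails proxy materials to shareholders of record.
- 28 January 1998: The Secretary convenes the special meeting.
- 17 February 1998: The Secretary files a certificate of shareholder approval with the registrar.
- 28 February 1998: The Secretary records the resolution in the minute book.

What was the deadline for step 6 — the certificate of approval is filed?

Step 6 runs from 27 January 1998, when the proxy materials are mailed. The window is 19–64 days after 27 January 1998; it closes on 1 April 1998.

1 April 1998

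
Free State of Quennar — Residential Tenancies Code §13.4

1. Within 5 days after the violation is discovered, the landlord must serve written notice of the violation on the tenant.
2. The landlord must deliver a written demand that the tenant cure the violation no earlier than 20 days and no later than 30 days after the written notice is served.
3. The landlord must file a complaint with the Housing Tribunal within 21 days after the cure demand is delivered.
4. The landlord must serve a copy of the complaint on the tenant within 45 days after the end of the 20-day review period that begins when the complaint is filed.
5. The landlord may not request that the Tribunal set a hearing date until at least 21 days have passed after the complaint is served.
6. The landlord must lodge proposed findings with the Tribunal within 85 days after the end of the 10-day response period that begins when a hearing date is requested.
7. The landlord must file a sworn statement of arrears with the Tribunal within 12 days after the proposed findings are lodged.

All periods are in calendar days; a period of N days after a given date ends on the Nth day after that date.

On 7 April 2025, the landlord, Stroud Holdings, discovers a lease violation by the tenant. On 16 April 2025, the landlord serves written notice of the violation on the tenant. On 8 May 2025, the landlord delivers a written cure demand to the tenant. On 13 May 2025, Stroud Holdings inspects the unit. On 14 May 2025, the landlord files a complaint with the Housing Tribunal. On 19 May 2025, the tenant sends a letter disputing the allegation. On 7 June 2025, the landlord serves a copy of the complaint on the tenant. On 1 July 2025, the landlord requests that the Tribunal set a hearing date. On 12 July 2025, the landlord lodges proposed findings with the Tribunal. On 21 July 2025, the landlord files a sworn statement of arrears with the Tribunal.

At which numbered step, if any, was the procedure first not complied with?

Step 1: 5 days after 7 April 2025 (when the violation is discovered) is 12 April 2025; 16 April 2025 misses that deadline by 4 days.

Step 1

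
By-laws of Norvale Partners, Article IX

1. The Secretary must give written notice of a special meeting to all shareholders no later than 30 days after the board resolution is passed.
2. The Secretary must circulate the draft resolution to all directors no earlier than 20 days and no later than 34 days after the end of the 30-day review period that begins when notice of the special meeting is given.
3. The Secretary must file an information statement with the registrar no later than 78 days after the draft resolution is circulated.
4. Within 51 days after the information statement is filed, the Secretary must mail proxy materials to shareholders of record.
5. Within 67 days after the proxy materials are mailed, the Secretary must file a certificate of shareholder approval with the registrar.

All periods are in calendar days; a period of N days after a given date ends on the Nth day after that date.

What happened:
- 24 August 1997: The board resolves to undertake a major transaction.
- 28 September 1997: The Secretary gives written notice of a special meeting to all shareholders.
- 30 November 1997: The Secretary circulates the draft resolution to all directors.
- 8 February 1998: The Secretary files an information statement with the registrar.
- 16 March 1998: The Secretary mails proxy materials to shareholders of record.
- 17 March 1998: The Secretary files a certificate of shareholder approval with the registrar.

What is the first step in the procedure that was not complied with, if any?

Step 1 — counting 30 days from 24 August 1997 (when the board resolution is passed) gives a deadline of 23 September 1997; not done until 28 September 1997, 5 days after the deadline.
That is the first point of non-compliance.

Step 1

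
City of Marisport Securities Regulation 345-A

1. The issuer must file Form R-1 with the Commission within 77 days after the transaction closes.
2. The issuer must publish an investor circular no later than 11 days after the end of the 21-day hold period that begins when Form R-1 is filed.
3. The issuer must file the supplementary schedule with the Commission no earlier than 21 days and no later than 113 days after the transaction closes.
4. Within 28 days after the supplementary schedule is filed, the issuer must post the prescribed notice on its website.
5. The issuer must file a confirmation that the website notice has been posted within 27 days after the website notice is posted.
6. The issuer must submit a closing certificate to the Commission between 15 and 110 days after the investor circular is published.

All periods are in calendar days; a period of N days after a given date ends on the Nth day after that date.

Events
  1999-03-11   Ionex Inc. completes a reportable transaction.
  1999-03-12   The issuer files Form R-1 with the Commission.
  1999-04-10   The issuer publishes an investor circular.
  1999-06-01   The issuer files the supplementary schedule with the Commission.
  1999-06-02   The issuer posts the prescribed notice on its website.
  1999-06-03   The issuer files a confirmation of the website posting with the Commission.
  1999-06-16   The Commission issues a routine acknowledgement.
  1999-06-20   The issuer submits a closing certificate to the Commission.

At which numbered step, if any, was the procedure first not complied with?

Step 1 — counting 77 days from 1999-03-11 (when the transaction closes) gives a deadline of 1999-05-27; 1999-03-12 is within that limit.
Step 2 — counting 11 days from 1999-04-02 (end of the 21-day hold period, which began when Form R-1 is filed on 1999-03-12) gives a deadline of 1999-04-13; completed 1999-04-10, before the deadline.
Step 3 — 21 and 113 days from 1999-03-11 (when the transaction closes) are 1999-04-01 and 1999-07-02 respectively; done 1999-06-01, which is between those dates.
Step 4 — counting 28 days from 1999-06-01 (when the supplementary schedule is filed) gives a deadline of 1999-06-29; done 1999-06-02 — timely.
Step 5 — counting 27 days from 1999-06-02 (when the website notice is posted) gives a deadline of 1999-06-29; 1999-06-03 is within that limit.
Step 6 — 15 and 110 days from 1999-04-10 (when the investor circular is published) are 1999-04-25 and 1999-07-29 respectively; done 1999-06-20 — within the window.

None — every step was satisfied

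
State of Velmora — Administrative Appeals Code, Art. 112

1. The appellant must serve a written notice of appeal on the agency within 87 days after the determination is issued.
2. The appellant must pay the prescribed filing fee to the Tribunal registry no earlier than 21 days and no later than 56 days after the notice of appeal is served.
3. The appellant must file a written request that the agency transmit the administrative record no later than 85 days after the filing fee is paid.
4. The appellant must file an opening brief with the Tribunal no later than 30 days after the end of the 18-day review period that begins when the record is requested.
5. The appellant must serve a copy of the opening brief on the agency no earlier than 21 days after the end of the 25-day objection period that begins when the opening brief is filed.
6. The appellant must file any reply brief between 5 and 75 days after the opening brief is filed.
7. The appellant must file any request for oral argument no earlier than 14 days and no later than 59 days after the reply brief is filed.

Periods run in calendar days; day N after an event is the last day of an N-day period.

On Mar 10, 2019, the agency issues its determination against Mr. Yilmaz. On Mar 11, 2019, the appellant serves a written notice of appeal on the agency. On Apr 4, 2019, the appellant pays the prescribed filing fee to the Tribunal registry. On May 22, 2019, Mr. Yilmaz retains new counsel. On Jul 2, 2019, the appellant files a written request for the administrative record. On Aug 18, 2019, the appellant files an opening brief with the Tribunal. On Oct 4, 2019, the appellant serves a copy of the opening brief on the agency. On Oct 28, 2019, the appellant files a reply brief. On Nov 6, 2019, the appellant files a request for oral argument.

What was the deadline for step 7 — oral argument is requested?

Dec 26, 2019

Step 7 runs from Oct 28, 2019, when the reply brief is filed. The window is 14–59 days after Oct 28, 2019; it closes on Dec 26, 2019.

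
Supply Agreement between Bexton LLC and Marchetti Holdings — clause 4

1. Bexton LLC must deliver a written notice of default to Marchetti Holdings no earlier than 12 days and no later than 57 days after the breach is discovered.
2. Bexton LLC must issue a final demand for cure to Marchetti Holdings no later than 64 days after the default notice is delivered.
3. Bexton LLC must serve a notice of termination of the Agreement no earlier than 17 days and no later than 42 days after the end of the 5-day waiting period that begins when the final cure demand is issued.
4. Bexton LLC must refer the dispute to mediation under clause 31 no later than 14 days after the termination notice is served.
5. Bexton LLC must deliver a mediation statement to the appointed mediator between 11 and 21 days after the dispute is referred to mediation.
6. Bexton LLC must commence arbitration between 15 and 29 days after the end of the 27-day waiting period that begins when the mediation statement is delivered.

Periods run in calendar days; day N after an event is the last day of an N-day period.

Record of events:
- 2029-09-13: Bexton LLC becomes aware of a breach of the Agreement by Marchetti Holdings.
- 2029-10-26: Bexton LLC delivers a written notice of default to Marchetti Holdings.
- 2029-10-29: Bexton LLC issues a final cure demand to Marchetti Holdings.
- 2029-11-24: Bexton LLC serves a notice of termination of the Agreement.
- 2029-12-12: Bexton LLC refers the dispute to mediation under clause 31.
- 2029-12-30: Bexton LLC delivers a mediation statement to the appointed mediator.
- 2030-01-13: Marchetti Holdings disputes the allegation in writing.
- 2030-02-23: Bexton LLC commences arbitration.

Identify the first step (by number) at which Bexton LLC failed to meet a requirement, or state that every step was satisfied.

Step 1 — 12 and 57 days from 2029-09-13 (when the breach is discovered) are 2029-09-25 and 2029-11-09 respectively; done 2029-10-26, which is between those dates.
Step 2 — counting 64 days from 2029-10-26 (when the default notice is delivered) gives a deadline of 2029-12-29; completed 2029-10-29, before the deadline.
Step 3 — 17 and 42 days from 2029-11-03 (end of the 5-day waiting period, which began when the final cure demand is issued on 2029-10-29) are 2029-11-20 and 2029-12-15 respectively; 2029-11-24 falls inside that range.
Step 4 — counting 14 days from 2029-11-24 (when the termination notice is served) gives a deadline of 2029-12-08; done 2029-12-12 — 4 days late.

Step 4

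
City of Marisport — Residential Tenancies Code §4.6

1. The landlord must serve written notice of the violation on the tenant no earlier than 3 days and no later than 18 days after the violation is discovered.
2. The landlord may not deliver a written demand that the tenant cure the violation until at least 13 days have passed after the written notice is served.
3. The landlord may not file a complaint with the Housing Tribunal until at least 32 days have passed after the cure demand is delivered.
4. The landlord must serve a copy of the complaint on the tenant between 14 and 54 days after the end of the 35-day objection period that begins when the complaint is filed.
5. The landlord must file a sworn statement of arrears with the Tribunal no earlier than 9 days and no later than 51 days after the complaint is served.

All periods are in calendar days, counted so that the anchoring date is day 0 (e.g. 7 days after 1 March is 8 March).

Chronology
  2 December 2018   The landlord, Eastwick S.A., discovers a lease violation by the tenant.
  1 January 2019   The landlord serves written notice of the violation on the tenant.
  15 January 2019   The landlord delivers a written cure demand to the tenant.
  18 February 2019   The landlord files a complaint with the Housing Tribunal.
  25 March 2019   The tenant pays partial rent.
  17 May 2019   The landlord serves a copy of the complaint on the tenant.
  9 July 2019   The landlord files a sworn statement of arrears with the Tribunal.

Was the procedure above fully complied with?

(1) the permitted window runs from 2 December 2018 + 3 = 5 December 2018 to 2 December 2018 + 18 = 20 December 2018; done 1 January 2019 — 12 days after the window closed.
Later steps need not be reached.

No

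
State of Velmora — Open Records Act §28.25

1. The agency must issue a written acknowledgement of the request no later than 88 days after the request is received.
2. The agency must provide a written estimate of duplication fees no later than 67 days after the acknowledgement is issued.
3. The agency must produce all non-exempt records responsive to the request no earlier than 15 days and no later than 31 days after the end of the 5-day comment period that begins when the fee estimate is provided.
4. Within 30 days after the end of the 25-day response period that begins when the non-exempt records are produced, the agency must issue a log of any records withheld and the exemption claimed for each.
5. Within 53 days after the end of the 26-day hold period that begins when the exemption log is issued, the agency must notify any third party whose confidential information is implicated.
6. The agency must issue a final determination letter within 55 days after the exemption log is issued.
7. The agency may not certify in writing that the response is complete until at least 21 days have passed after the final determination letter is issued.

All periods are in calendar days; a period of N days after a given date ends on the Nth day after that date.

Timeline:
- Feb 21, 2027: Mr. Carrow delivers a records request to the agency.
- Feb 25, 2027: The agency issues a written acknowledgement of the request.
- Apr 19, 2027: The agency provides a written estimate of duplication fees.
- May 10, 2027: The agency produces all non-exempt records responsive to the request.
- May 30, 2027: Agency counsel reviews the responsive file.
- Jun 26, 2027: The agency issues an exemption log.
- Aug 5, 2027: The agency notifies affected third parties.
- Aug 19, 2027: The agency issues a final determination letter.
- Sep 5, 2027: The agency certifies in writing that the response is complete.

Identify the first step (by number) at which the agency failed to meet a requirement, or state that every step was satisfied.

Step 1 — counting 88 days from Feb 21, 2027 (when the request is received) gives a deadline of May 20, 2027; completed Feb 25, 2027, before the deadline.
Step 2 — counting 67 days from Feb 25, 2027 (when the acknowledgement is issued) gives a deadline of May 3, 2027; done Apr 19, 2027 — timely.
Step 3 — 15 and 31 days from Apr 24, 2027 (end of the 5-day comment period, which began when the fee estimate is provided on Apr 19, 2027) are May 9, 2027 and May 25, 2027 respectively; done May 10, 2027 — within the window.
Step 4 — counting 30 days from Jun 4, 2027 (end of the 25-day response period, which began when the non-exempt records are produced on May 10, 2027) gives a deadline of Jul 4, 2027; completed Jun 26, 2027, before the deadline.
Step 5 — counting 53 days from Jul 22, 2027 (end of the 26-day hold period, which began when the exemption log is issued on Jun 26, 2027) gives a deadline of Sep 13, 2027; done Aug 5, 2027 — timely.
Step 6 — counting 55 days from Jun 26, 2027 (when the exemption log is issued) gives a deadline of Aug 20, 2027; Aug 19, 2027 is within that limit.
Step 7 — must wait 21 days from Aug 19, 2027 (when the final determination letter is issued), so not before Sep 9, 2027; acted on Sep 5, 2027, 4 days prematurely.

Step 7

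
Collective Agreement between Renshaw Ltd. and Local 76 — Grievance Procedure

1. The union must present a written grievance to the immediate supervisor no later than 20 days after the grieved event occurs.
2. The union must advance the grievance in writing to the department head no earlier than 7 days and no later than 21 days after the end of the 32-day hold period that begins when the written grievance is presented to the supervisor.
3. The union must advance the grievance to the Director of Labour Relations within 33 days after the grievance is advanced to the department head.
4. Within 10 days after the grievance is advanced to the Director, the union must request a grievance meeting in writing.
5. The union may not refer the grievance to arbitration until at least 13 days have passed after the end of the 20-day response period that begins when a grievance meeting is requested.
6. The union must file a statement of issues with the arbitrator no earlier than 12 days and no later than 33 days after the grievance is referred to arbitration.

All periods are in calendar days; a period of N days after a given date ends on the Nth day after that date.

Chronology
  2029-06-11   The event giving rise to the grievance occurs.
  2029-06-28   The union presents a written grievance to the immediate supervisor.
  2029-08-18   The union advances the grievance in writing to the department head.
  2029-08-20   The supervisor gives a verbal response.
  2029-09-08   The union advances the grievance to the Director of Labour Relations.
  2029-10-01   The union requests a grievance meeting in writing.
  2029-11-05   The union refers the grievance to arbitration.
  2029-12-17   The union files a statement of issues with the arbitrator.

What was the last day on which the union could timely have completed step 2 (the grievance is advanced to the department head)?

The written grievance is presented to the supervisor on 2029-06-28; the 32-day hold period therefore ends 2029-07-30, and step 2 runs from that date. The window is 7–21 days after 2029-07-30; it closes on 2029-08-20.

2029-08-20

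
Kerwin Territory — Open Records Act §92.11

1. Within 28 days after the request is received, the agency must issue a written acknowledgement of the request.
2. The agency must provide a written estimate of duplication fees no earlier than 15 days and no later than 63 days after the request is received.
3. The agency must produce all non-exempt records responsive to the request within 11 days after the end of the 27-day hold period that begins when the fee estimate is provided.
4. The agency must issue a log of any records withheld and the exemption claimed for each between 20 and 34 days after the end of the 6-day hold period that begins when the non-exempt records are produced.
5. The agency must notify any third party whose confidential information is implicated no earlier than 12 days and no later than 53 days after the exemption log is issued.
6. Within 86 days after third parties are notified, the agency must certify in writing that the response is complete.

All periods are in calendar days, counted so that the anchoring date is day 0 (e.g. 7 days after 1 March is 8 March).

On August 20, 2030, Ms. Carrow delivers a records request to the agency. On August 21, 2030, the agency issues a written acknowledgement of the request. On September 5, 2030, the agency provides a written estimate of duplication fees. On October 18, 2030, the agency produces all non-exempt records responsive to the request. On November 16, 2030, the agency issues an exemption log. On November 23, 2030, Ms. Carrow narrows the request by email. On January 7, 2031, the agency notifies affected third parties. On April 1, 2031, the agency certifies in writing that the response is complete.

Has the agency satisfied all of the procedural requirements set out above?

No

(1) due by August 20, 2030 + 28 days = September 17, 2030; done August 21, 2030 — timely.
(2) the permitted window runs from August 20, 2030 + 15 = September 4, 2030 to August 20, 2030 + 63 = October 22, 2030; September 5, 2030 falls inside that range.
(3) due by October 2, 2030 + 11 days = October 13, 2030; done October 18, 2030 — 5 days late.
No need to go further; step 3 was not satisfied.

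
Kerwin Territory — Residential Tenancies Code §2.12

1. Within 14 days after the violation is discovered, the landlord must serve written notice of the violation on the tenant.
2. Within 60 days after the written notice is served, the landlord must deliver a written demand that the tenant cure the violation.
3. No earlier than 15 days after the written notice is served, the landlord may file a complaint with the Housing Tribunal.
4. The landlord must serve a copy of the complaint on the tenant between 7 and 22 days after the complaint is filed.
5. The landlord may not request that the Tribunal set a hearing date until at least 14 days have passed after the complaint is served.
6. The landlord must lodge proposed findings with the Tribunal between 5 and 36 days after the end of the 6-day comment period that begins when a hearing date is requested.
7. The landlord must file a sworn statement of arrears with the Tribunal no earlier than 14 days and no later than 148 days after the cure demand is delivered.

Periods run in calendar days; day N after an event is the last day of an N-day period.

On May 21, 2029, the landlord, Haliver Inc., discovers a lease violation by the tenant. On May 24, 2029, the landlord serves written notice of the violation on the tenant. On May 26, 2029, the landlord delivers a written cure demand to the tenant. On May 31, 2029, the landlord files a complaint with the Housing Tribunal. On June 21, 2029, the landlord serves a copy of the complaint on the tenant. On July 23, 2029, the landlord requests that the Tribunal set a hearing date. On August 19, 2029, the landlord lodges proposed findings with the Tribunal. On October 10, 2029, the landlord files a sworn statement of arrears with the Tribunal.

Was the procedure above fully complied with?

No

Step 1 — counting 14 days from May 21, 2029 (when the violation is discovered) gives a deadline of June 4, 2029; completed May 24, 2029, before the deadline.
Step 2 — counting 60 days from May 24, 2029 (when the written notice is served) gives a deadline of July 23, 2029; May 26, 2029 is within that limit.
Step 3 — must wait 15 days from May 24, 2029 (when the written notice is served), so not before June 8, 2029; acted on May 31, 2029, 8 days prematurely.
The analysis stops there.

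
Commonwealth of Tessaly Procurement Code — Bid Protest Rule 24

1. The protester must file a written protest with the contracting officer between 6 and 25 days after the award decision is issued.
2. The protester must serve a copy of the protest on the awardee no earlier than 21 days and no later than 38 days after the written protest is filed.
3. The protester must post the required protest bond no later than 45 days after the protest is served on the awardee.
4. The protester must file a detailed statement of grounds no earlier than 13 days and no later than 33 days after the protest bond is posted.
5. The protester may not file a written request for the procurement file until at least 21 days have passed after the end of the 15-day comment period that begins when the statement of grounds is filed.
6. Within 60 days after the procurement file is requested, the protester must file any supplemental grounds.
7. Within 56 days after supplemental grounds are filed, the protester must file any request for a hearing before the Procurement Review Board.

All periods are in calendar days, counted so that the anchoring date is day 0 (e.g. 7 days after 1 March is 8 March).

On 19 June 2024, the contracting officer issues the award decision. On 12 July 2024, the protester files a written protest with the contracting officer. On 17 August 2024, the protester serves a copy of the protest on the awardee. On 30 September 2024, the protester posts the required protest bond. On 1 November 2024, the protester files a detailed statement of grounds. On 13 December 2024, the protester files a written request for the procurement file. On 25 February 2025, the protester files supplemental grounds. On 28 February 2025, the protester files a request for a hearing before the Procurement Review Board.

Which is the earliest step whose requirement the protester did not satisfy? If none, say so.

Step 1: the window is 6–25 days after 19 June 2024 (when the award decision is issued), so 25 June 2024 through 14 July 2024; done 12 July 2024 — within the window.
Step 2: the window is 21–38 days after 12 July 2024 (when the written protest is filed), so 2 August 2024 through 19 August 2024; done 17 August 2024, which is between those dates.
Step 3: 45 days after 17 August 2024 (when the protest is served on the awardee) is 1 October 2024; done 30 September 2024 — timely.
Step 4: the window is 13–33 days after 30 September 2024 (when the protest bond is posted), so 13 October 2024 through 2 November 2024; done 1 November 2024, which is between those dates.
Step 5: the earliest permitted date is 21 days after 16 November 2024 (end of the 15-day comment period, which began when the statement of grounds is filed on 1 November 2024), i.e. 7 December 2024; done 13 December 2024 — permitted.
Step 6: 60 days after 13 December 2024 (when the procurement file is requested) is 11 February 2025; not done until 25 February 2025, 14 days after the deadline.

Step 6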